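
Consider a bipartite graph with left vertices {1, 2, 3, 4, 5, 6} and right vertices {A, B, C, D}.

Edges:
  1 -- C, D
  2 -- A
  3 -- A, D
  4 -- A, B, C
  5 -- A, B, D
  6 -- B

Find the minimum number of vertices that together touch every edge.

4

The 4 edges 1–C, 2–A, 3–D, 4–B form a matching, so any vertex cover needs at least 4 vertices (one per matched edge).
Conversely {A, B, C, D} meets every edge and has exactly 4 vertices, so 4 is optimal.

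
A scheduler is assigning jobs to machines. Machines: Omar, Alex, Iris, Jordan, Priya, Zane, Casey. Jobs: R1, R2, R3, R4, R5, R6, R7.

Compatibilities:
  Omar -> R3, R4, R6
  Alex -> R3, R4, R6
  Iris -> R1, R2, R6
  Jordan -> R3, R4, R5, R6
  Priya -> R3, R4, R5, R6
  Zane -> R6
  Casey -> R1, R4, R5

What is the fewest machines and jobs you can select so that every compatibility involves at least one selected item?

6

The 6 edges Omar–R6, Alex–R3, Iris–R2, Jordan–R5, Priya–R4, Casey–R1 form a matching, so any vertex cover needs at least 6 vertices (one per matched edge).
Conversely {Iris, Casey, R3, R4, R5, R6} meets every edge and has exactly 6 vertices, so 6 is optimal.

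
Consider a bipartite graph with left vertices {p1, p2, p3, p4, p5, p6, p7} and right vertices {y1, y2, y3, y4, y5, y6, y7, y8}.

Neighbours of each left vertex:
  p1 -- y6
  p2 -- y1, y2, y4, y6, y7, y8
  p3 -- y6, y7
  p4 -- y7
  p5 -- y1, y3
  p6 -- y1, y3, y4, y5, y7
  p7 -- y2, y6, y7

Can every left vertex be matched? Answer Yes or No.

No

The set {p1, p3, p4} has only 2 neighbours ({y6, y7}), so by Hall's theorem at most 6 of the 7 left vertices can be matched.
Hence no matching covers every left vertex.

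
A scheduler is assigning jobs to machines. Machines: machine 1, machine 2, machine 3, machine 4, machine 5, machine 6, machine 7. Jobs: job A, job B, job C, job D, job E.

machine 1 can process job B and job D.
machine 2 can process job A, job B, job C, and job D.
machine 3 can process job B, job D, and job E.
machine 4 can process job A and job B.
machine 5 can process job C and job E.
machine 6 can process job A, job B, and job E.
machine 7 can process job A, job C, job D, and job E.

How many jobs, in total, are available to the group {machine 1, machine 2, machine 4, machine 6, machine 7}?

The union of neighbours of {machine 1, machine 2, machine 4, machine 6, machine 7} is {job A, job B, job C, job D, job E}, which has 5 elements.
Since |N(S)| = 5 ≥ |S| = 5, Hall's condition holds for this subset.

5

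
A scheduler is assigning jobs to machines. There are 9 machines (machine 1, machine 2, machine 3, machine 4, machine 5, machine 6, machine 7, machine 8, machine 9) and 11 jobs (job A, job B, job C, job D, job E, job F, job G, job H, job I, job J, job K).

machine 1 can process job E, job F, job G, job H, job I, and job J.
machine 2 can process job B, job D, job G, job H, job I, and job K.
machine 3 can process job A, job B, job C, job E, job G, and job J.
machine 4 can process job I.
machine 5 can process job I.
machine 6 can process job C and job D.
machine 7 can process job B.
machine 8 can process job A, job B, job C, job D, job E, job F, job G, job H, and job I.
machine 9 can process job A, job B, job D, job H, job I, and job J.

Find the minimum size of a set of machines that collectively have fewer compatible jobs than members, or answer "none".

2

Take S = {machine 4, machine 5}. Its neighbourhood is {job I}, so |N(S)| = 1 < |S| = 2.
No single vertex violates Hall's condition since each has at least one neighbour, so 2 is the minimum.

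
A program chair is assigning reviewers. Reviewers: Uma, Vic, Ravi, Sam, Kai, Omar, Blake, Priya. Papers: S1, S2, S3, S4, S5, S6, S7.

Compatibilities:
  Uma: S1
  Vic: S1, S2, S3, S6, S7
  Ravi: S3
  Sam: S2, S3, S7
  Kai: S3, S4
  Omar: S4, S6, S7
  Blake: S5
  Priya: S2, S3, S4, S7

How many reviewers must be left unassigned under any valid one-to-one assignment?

One maximum matching: Uma-S1, Vic-S6, Ravi-S3, Sam-S2, Kai-S4, Omar-S7, Blake-S5.
The set {Uma, Vic, Ravi, Sam, Kai, Omar, Priya} has only 6 neighbours ({S1, S2, S3, S4, S6, S7}), so by Hall's theorem at most 7 of the 8 reviewers can be matched.
That matches 7 of the 8, leaving 1 unmatched; no matching can do better.

1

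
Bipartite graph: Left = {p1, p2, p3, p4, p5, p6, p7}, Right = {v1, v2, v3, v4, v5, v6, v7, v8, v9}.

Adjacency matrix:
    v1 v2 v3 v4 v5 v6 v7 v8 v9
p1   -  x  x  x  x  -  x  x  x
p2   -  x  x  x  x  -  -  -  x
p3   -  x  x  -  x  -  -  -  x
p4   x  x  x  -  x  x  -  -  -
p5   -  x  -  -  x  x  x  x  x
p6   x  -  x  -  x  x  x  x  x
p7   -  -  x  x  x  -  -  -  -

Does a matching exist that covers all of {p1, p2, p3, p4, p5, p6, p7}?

One maximum matching: p1-v3, p2-v2, p3-v9, p4-v1, p5-v6, p6-v8, p7-v4.
Every left vertex is matched, so this matching saturates all of them.

Yes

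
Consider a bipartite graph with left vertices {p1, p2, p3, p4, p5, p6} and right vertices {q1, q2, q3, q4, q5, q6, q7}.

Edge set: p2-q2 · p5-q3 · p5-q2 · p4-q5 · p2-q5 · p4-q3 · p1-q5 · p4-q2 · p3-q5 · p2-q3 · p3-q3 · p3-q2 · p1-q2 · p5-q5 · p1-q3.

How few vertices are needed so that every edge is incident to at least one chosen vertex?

3

{q2, q3, q5} is a vertex cover of size 3: every edge has an endpoint in this set.
No smaller cover exists because p1–q3, p2–q5, p3–q2 is a matching of size 3, and a cover must include an endpoint of each of these disjoint edges (König's theorem).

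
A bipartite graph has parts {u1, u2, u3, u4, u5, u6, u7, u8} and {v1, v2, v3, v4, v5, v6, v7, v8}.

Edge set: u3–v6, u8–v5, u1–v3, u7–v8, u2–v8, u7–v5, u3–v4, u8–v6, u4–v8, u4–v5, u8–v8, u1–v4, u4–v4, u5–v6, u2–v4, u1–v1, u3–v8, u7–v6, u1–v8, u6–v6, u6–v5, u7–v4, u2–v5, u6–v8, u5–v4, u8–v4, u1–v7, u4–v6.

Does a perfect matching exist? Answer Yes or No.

The set {u2, u3, u4, u5, u6, u7, u8} has only 4 neighbours ({v4, v5, v6, v8}), so by Hall's theorem at most 5 of the 8 left vertices can be matched.
Hence no matching covers every left vertex.

No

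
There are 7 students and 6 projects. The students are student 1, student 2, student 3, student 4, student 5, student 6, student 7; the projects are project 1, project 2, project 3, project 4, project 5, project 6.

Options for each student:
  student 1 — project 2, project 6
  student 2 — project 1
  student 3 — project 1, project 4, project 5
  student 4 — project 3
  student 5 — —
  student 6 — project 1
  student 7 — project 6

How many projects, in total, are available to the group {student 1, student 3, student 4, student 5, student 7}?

The union of neighbours of {student 1, student 3, student 4, student 5, student 7} is {project 1, project 2, project 3, project 4, project 5, project 6}, which has 6 elements.
Since |N(S)| = 6 ≥ |S| = 5, Hall's condition holds for this subset.

6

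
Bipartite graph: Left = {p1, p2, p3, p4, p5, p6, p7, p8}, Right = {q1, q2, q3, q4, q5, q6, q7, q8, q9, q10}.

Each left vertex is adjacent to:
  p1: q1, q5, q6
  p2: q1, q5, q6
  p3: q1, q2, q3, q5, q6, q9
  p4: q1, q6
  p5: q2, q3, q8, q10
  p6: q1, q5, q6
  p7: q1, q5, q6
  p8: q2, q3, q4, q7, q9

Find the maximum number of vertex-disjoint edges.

One maximum matching: p1-q1, p2-q5, p3-q3, p4-q6, p5-q8, p8-q9.
The set {p1, p2, p4, p6, p7} has only 3 neighbours ({q1, q5, q6}), so by Hall's theorem at most 6 of the 8 left vertices can be matched.

6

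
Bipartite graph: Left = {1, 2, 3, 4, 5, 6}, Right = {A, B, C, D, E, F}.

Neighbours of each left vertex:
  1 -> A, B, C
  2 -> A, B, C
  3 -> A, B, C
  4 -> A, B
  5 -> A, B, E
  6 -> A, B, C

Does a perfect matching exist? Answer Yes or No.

The set {1, 2, 3, 4, 6} has only 3 neighbours ({A, B, C}), so by Hall's theorem at most 4 of the 6 left vertices can be matched.
Hence no matching covers every left vertex.

No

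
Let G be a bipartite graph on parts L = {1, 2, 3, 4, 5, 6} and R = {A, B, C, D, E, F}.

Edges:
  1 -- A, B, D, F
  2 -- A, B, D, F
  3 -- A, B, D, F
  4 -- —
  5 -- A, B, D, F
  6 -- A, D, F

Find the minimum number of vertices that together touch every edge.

The 4 edges 1–A, 2–D, 3–F, 5–B form a matching, so any vertex cover needs at least 4 vertices (one per matched edge).
Conversely {A, B, D, F} meets every edge and has exactly 4 vertices, so 4 is optimal.

4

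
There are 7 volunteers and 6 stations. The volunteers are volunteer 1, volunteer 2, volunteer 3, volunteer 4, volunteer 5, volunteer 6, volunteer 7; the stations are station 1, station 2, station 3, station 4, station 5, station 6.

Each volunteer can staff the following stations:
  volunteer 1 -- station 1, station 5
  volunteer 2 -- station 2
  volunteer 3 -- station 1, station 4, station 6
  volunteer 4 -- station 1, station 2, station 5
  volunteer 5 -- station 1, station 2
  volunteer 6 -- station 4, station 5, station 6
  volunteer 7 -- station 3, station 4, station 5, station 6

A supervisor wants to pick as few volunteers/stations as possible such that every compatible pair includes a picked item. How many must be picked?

6

A maximum matching has 6 edges (e.g. volunteer 1–station 5, volunteer 2–station 2, volunteer 3–station 6, volunteer 4–station 1, volunteer 6–station 4, volunteer 7–station 3).
By König's theorem the minimum vertex cover has the same size. One such cover is {volunteer 3, volunteer 6, volunteer 7, station 1, station 2, station 5}.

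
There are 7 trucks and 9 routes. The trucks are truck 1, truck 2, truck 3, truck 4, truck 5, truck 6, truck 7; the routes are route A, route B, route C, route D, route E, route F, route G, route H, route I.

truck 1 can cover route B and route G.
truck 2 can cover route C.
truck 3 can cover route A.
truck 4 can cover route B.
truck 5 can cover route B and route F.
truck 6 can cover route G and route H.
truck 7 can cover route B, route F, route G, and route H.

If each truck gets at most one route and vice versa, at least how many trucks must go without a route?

For example, pair truck 1→route G, truck 2→route C, truck 3→route A, truck 4→route B, truck 5→route F, truck 6→route H.
The set {truck 1, truck 4, truck 5, truck 6, truck 7} has only 4 neighbours ({route B, route F, route G, route H}), so by Hall's theorem at most 6 of the 7 trucks can be matched.
That matches 6 of the 7, leaving 1 unmatched; no matching can do better.

1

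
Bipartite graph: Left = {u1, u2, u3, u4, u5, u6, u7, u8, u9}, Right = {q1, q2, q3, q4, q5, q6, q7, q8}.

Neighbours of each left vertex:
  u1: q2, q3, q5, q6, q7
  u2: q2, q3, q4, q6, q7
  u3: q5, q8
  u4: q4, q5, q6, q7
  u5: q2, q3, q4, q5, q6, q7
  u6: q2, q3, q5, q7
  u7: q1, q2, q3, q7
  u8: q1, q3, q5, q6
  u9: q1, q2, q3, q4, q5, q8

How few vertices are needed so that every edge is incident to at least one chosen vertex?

A maximum matching has 8 edges (e.g. u1–q5, u2–q3, u3–q8, u4–q7, u5–q4, u6–q2, u7–q1, u8–q6).
By König's theorem the minimum vertex cover has the same size. One such cover is {q1, q2, q3, q4, q5, q6, q7, q8}.

8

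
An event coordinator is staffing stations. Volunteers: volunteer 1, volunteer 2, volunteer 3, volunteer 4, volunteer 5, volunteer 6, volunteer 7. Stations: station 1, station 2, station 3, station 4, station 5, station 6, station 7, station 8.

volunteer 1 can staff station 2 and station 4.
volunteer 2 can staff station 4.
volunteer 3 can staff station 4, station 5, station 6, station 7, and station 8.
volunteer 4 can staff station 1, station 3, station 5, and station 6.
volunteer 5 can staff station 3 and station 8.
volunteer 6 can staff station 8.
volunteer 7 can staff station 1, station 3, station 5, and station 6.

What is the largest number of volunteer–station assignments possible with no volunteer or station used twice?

One maximum matching: volunteer 1-station 2, volunteer 2-station 4, volunteer 3-station 7, volunteer 4-station 5, volunteer 5-station 3, volunteer 6-station 8, volunteer 7-station 1.
This saturates every volunteer, so 7 is the maximum.

7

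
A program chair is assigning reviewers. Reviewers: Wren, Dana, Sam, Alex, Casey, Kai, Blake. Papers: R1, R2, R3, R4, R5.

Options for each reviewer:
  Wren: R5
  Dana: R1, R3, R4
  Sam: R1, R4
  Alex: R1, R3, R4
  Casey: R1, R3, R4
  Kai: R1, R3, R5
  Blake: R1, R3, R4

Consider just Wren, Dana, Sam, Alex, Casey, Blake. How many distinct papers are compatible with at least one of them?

4

The union of neighbours of {Wren, Dana, Sam, Alex, Casey, Blake} is {R1, R3, R4, R5}, which has 4 elements.
Since |N(S)| = 4 < |S| = 6, Hall's condition fails for this subset.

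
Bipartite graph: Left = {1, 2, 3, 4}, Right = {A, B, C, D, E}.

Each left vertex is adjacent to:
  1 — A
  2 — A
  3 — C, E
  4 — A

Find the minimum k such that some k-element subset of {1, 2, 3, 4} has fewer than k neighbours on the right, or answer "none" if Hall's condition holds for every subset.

Take S = {1, 2}. Its neighbourhood is {A}, so |N(S)| = 1 < |S| = 2.
No single vertex violates Hall's condition since each has at least one neighbour, so 2 is the minimum.

2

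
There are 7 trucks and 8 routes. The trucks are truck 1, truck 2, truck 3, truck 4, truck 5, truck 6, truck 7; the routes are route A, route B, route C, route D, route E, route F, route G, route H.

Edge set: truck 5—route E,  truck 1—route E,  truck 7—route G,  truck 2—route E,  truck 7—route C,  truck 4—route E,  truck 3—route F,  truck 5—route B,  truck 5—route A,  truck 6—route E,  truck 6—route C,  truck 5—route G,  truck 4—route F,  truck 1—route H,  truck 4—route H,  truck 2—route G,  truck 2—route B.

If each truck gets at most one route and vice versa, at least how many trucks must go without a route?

0

One maximum matching: truck 1–route H, truck 2–route B, truck 3–route F, truck 4–route E, truck 5–route A, truck 6–route C, truck 7–route G.
This saturates every truck, so 7 is the maximum.
That matches 7 of the 7, leaving 0 unmatched; no matching can do better.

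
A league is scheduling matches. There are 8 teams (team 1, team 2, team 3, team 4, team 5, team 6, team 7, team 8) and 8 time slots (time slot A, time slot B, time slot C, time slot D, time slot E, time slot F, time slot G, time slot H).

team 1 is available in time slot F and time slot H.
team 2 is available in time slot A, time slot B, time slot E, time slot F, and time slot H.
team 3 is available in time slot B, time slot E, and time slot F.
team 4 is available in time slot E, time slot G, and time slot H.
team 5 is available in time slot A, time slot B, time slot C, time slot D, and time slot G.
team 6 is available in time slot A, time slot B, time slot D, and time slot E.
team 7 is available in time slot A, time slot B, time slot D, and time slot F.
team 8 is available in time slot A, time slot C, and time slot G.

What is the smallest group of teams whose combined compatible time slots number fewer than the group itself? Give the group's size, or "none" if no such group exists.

none

A matching saturating every team exists, for instance team 1→time slot F, team 2→time slot A, team 3→time slot E, team 4→time slot H, team 5→time slot C, team 6→time slot B, team 7→time slot D, team 8→time slot G.
By Hall's marriage theorem, this means |N(S)| ≥ |S| for every subset S, so no violating subset exists.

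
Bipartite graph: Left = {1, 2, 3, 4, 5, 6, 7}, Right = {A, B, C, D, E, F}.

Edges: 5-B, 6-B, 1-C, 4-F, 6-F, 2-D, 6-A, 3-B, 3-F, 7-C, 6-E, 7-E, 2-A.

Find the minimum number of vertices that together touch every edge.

6

{1, 2, 6, 7, B, F} is a vertex cover of size 6: every edge has an endpoint in this set.
No smaller cover exists because 1–C, 2–D, 3–B, 4–F, 6–A, 7–E is a matching of size 6, and a cover must include an endpoint of each of these disjoint edges (König's theorem).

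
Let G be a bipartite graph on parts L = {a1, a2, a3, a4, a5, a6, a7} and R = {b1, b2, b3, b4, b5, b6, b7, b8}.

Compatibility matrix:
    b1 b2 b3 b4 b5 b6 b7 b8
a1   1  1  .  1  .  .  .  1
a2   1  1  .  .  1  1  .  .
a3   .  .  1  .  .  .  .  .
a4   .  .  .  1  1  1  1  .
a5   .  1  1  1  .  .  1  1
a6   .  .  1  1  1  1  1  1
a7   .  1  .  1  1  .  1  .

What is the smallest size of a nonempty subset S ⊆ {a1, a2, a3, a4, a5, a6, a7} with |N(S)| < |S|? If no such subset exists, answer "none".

none

A matching saturating every left vertex exists, for instance a1→b4, a2→b2, a3→b3, a4→b6, a5→b8, a6→b7, a7→b5.
By Hall's marriage theorem, this means |N(S)| ≥ |S| for every subset S, so no violating subset exists.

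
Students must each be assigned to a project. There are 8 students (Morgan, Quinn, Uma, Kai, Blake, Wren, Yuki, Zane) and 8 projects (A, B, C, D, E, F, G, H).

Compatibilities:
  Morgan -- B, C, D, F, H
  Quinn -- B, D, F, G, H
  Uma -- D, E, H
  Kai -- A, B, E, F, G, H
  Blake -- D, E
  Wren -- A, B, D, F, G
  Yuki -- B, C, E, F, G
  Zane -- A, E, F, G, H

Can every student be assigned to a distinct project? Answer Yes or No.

Yes

One maximum matching: Morgan–C, Quinn–F, Uma–H, Kai–A, Blake–D, Wren–B, Yuki–E, Zane–G.
Every student is matched, so this is a perfect matching.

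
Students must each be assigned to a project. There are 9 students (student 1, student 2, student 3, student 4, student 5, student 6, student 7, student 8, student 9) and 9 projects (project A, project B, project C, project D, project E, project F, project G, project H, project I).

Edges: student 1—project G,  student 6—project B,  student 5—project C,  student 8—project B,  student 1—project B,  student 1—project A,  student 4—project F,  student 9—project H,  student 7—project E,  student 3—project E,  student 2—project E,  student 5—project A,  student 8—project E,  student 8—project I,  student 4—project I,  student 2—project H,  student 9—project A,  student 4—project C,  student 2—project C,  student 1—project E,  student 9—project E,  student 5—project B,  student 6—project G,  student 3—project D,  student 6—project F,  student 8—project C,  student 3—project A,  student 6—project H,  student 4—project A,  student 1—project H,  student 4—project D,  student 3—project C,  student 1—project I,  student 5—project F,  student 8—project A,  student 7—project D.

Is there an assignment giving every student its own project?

Yes

One maximum matching: student 1-project I, student 2-project H, student 3-project C, student 4-project F, student 5-project B, student 6-project G, student 7-project D, student 8-project A, student 9-project E.
All 9 students are covered.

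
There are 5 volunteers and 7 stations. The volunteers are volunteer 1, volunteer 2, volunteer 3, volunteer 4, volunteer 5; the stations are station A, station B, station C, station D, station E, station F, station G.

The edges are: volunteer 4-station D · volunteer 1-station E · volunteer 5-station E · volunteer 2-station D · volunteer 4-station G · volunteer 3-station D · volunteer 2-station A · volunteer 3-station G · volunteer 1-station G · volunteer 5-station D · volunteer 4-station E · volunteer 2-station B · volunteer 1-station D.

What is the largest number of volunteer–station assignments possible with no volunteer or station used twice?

4

For example, pair volunteer 1–station E, volunteer 2–station A, volunteer 3–station G, volunteer 4–station D.
The set {volunteer 1, volunteer 3, volunteer 4, volunteer 5} has only 3 neighbours ({station D, station E, station G}), so by Hall's theorem at most 4 of the 5 volunteers can be matched.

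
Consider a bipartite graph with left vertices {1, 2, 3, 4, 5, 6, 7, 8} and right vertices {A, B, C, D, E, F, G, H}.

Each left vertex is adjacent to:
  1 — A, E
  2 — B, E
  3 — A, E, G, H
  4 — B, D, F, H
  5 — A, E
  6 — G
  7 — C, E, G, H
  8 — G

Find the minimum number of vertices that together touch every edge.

7

{1, 2, 3, 4, 5, 7, G} is a vertex cover of size 7: every edge has an endpoint in this set.
No smaller cover exists because 1–A, 2–B, 3–H, 4–F, 5–E, 6–G, 7–C is a matching of size 7, and a cover must include an endpoint of each of these disjoint edges (König's theorem).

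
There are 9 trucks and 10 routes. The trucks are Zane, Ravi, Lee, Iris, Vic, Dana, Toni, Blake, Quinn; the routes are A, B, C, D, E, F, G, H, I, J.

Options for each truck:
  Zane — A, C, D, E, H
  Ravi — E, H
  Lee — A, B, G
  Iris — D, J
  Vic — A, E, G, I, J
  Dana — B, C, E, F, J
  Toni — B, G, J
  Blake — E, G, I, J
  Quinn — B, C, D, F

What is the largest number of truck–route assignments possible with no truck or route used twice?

One maximum matching: Zane→C, Ravi→H, Lee→A, Iris→D, Vic→I, Dana→E, Toni→J, Blake→G, Quinn→B.
All 9 trucks are matched, so no larger matching exists.

9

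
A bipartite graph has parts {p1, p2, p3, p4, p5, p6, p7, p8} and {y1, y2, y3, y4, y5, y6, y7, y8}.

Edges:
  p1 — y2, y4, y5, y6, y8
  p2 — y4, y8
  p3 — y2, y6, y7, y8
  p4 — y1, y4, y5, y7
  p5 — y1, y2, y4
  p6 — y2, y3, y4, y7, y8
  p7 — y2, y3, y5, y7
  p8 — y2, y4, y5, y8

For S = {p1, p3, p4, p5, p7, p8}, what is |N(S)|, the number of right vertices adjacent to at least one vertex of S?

The union of neighbours of {p1, p3, p4, p5, p7, p8} is {y1, y2, y3, y4, y5, y6, y7, y8}, which has 8 elements.
Since |N(S)| = 8 ≥ |S| = 6, Hall's condition holds for this subset.

8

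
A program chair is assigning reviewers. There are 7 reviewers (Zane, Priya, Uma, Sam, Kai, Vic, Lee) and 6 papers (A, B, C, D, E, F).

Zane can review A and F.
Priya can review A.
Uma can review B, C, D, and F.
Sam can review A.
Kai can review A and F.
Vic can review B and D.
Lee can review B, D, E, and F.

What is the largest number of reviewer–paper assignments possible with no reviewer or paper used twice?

For example, pair Zane→F, Priya→A, Uma→C, Vic→D, Lee→B.
The set {Zane, Priya, Sam, Kai} has only 2 neighbours ({A, F}), so by Hall's theorem at most 5 of the 7 reviewers can be matched.

5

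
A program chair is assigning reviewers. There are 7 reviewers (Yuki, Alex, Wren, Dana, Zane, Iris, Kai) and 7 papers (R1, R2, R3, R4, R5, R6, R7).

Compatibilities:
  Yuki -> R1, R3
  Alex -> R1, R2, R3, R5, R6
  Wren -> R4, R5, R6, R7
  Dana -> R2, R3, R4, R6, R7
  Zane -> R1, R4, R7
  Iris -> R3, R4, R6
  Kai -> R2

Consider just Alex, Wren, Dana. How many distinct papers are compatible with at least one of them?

7

The union of neighbours of {Alex, Wren, Dana} is {R1, R2, R3, R4, R5, R6, R7}, which has 7 elements.
Since |N(S)| = 7 ≥ |S| = 3, Hall's condition holds for this subset.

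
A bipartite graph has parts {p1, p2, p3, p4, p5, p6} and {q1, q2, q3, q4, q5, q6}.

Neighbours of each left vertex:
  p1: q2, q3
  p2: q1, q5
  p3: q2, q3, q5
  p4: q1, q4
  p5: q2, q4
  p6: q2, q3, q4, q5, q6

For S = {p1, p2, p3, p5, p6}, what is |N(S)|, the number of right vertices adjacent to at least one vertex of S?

6

The union of neighbours of {p1, p2, p3, p5, p6} is {q1, q2, q3, q4, q5, q6}, which has 6 elements.
Since |N(S)| = 6 ≥ |S| = 5, Hall's condition holds for this subset.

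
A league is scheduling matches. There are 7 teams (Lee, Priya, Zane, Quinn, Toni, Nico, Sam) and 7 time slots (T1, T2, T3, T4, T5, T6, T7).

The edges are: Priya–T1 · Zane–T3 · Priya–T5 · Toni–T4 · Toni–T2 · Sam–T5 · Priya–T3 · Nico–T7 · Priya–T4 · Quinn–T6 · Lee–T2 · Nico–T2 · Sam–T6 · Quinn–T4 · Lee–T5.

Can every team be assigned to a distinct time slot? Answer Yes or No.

A valid assignment of size 7: Lee–T5, Priya–T1, Zane–T3, Quinn–T4, Toni–T2, Nico–T7, Sam–T6.
All 7 teams are covered.

Yes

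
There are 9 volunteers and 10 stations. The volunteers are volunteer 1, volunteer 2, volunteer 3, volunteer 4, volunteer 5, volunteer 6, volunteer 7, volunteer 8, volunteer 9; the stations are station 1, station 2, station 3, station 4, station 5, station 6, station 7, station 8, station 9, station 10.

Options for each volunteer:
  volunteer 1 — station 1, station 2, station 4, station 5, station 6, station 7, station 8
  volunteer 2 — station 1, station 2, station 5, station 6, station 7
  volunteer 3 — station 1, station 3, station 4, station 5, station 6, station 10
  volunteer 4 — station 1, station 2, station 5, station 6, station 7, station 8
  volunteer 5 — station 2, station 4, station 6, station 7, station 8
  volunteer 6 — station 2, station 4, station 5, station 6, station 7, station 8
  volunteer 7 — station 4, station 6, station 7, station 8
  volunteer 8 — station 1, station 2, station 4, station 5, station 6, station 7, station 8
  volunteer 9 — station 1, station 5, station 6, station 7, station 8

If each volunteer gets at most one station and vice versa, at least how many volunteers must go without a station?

1

For example, pair volunteer 1-station 1, volunteer 2-station 5, volunteer 3-station 3, volunteer 4-station 2, volunteer 5-station 6, volunteer 6-station 8, volunteer 7-station 4, volunteer 8-station 7.
The set {volunteer 1, volunteer 2, volunteer 4, volunteer 5, volunteer 6, volunteer 7, volunteer 8, volunteer 9} has only 7 neighbours ({station 1, station 2, station 4, station 5, station 6, station 7, station 8}), so by Hall's theorem at most 8 of the 9 volunteers can be matched.
That matches 8 of the 9, leaving 1 unmatched; no matching can do better.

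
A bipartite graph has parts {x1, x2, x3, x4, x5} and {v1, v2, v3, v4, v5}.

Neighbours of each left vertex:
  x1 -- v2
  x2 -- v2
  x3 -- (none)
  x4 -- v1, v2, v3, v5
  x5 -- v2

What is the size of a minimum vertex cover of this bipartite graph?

2

A maximum matching has 2 edges (e.g. x1–v2, x4–v1).
By König's theorem the minimum vertex cover has the same size. One such cover is {x4, v2}.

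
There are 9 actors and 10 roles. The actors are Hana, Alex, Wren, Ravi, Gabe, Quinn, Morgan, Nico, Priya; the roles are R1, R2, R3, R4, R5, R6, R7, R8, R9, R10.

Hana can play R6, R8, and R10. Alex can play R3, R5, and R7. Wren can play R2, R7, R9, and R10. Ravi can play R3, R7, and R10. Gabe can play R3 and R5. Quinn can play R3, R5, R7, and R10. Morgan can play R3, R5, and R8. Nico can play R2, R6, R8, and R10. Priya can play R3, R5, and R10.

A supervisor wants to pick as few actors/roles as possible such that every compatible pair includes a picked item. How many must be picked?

A maximum matching has 8 edges (e.g. Hana–R6, Alex–R5, Wren–R9, Ravi–R10, Gabe–R3, Quinn–R7, Morgan–R8, Nico–R2).
By König's theorem the minimum vertex cover has the same size. One such cover is {Hana, Wren, Morgan, Nico, R3, R5, R7, R10}.

8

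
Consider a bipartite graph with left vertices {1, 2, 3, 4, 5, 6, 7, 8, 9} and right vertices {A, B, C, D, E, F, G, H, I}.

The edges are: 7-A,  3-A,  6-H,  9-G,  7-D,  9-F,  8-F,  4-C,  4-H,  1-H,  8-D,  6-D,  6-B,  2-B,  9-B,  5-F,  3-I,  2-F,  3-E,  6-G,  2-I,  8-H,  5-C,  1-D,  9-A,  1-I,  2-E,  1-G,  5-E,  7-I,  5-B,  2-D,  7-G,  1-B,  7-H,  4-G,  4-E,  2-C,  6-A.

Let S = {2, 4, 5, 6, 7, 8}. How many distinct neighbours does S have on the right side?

9

The union of neighbours of {2, 4, 5, 6, 7, 8} is {A, B, C, D, E, F, G, H, I}, which has 9 elements.
Since |N(S)| = 9 ≥ |S| = 6, Hall's condition holds for this subset.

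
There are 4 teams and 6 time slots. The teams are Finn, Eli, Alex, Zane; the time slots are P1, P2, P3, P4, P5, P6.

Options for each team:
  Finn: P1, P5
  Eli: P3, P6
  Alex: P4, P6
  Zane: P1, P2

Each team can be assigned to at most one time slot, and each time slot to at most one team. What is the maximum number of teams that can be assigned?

4

One maximum matching: Finn–P5, Eli–P3, Alex–P6, Zane–P1.
This saturates every team, so 4 is the maximum.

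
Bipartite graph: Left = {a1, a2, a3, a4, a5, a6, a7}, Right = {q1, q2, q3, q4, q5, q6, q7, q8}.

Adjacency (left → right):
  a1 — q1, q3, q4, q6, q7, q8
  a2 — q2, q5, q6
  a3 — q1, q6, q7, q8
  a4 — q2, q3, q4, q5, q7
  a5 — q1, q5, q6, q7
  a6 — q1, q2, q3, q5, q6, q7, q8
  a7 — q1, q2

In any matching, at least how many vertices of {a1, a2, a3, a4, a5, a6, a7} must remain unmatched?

One maximum matching: a1-q1, a2-q5, a3-q8, a4-q4, a5-q7, a6-q6, a7-q2.
This saturates every left vertex, so 7 is the maximum.
That matches 7 of the 7, leaving 0 unmatched; no matching can do better.

0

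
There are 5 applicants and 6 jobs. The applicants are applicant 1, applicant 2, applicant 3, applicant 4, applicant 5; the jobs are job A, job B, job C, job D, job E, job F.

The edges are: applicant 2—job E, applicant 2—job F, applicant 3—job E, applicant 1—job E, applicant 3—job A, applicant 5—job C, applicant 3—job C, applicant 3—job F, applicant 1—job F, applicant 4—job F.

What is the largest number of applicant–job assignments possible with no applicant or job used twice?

4

A valid assignment of size 4: applicant 1-job E, applicant 2-job F, applicant 3-job A, applicant 5-job C.
The set {applicant 1, applicant 2, applicant 4} has only 2 neighbours ({job E, job F}), so by Hall's theorem at most 4 of the 5 applicants can be matched.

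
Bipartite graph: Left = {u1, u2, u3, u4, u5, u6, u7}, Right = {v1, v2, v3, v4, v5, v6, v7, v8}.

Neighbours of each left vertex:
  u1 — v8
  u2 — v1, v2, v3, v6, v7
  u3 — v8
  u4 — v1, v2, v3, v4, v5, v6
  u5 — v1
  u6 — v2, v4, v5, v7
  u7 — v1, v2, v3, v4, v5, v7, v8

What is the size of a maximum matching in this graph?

6

One maximum matching: u1–v8, u2–v2, u4–v6, u5–v1, u6–v7, u7–v3.
The set {u1, u3} has only 1 neighbour ({v8}), so by Hall's theorem at most 6 of the 7 left vertices can be matched.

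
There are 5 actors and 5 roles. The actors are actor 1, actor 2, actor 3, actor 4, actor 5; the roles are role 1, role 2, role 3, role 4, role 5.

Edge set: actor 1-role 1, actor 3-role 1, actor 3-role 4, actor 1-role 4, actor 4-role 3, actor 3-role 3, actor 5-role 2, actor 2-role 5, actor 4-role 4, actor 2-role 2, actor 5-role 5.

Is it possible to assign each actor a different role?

Yes

One maximum matching: actor 1–role 4, actor 2–role 2, actor 3–role 1, actor 4–role 3, actor 5–role 5.
All 5 actors are covered.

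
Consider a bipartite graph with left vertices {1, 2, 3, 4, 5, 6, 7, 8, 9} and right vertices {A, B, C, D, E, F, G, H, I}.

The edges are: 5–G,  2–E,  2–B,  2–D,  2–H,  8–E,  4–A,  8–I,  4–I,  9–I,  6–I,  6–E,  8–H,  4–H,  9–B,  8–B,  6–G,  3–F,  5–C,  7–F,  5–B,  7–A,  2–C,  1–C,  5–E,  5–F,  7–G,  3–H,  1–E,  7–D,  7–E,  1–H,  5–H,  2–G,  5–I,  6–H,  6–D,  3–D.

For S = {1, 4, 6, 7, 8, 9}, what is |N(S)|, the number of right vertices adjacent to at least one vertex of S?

9

The union of neighbours of {1, 4, 6, 7, 8, 9} is {A, B, C, D, E, F, G, H, I}, which has 9 elements.
Since |N(S)| = 9 ≥ |S| = 6, Hall's condition holds for this subset.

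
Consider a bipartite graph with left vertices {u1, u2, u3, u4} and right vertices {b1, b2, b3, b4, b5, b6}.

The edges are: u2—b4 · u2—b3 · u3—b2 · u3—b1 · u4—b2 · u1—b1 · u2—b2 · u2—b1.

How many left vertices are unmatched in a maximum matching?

For example, pair u1–b1, u2–b3, u3–b2.
The set {u1, u3, u4} has only 2 neighbours ({b1, b2}), so by Hall's theorem at most 3 of the 4 left vertices can be matched.
That matches 3 of the 4, leaving 1 unmatched; no matching can do better.

1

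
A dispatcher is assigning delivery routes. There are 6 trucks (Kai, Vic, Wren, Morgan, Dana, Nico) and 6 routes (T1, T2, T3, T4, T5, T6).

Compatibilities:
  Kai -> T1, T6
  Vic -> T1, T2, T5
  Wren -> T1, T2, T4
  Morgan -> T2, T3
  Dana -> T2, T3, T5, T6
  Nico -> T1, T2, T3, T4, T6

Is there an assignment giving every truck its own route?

A valid assignment of size 6: Kai→T6, Vic→T2, Wren→T1, Morgan→T3, Dana→T5, Nico→T4.
Every truck is matched, so this is a perfect matching.

Yes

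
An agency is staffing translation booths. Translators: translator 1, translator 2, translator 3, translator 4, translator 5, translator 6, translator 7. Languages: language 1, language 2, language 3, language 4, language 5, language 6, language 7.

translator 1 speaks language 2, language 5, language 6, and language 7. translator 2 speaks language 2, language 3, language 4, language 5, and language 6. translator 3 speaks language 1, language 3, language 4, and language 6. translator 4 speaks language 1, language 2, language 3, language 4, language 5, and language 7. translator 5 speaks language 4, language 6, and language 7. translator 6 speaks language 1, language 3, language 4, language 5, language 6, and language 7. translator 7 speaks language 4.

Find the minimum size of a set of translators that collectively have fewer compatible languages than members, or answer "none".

A matching saturating every translator exists, for instance translator 1→language 7, translator 2→language 5, translator 3→language 1, translator 4→language 2, translator 5→language 6, translator 6→language 3, translator 7→language 4.
By Hall's marriage theorem, this means |N(S)| ≥ |S| for every subset S, so no violating subset exists.

none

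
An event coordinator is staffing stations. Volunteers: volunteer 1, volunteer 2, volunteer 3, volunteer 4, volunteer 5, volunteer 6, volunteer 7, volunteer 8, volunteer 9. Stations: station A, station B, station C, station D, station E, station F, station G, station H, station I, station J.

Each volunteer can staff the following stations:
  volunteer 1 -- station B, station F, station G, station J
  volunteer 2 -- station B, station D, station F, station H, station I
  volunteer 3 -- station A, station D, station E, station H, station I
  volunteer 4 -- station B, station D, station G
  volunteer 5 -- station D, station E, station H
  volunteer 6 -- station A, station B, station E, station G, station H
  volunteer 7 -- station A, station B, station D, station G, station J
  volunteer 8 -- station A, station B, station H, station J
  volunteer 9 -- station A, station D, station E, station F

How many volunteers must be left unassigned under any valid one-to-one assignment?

One maximum matching: volunteer 1→station B, volunteer 2→station F, volunteer 3→station I, volunteer 4→station D, volunteer 5→station E, volunteer 6→station H, volunteer 7→station G, volunteer 8→station J, volunteer 9→station A.
All 9 volunteers are matched, so no larger matching exists.
That matches 9 of the 9, leaving 0 unmatched; no matching can do better.

0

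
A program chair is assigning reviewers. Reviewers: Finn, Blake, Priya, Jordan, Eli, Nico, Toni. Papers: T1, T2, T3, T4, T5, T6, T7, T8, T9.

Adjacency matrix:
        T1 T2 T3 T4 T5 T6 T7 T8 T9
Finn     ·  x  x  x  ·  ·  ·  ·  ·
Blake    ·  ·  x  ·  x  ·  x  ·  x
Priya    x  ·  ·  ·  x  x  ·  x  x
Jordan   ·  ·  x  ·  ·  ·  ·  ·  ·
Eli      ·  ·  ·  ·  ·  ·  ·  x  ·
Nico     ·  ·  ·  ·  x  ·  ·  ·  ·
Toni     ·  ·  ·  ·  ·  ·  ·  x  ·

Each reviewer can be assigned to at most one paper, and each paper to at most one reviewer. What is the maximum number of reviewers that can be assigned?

For example, pair Finn→T4, Blake→T9, Priya→T6, Jordan→T3, Eli→T8, Nico→T5.
The set {Eli, Toni} has only 1 neighbour ({T8}), so by Hall's theorem at most 6 of the 7 reviewers can be matched.

6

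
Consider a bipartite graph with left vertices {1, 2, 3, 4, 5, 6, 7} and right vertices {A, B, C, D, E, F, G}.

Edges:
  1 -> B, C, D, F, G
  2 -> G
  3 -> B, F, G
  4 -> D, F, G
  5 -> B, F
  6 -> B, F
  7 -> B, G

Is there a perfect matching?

The set {2, 3, 5, 6, 7} has only 3 neighbours ({B, F, G}), so by Hall's theorem at most 5 of the 7 left vertices can be matched.
Hence no matching covers every left vertex.

No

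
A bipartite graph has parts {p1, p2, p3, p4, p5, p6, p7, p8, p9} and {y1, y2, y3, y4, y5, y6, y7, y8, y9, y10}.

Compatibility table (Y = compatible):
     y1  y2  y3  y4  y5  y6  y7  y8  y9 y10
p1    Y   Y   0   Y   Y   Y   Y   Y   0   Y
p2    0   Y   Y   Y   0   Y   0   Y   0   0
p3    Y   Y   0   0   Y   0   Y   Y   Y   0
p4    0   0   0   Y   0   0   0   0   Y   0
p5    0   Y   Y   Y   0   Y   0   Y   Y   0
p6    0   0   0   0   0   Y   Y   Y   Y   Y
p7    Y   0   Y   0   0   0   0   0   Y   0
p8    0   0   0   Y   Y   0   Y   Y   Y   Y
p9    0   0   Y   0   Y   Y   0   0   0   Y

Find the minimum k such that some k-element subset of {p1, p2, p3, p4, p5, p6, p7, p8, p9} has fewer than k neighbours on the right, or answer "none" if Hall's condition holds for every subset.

A matching saturating every left vertex exists, for instance p1→y2, p2→y4, p3→y7, p4→y9, p5→y6, p6→y8, p7→y1, p8→y10, p9→y3.
By Hall's marriage theorem, this means |N(S)| ≥ |S| for every subset S, so no violating subset exists.

none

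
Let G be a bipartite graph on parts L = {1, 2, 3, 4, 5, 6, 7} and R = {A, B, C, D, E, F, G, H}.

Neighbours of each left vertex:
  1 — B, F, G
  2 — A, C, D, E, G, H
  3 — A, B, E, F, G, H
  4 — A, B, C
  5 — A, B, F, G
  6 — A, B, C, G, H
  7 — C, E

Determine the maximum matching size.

7

One maximum matching: 1–F, 2–G, 3–H, 4–C, 5–B, 6–A, 7–E.
This saturates every left vertex, so 7 is the maximum.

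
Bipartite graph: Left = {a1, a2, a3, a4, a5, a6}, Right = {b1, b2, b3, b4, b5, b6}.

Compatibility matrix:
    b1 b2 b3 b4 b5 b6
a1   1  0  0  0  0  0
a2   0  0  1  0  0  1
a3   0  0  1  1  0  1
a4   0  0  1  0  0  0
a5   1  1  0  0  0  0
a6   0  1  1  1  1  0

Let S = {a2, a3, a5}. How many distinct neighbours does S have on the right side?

5

The union of neighbours of {a2, a3, a5} is {b1, b2, b3, b4, b6}, which has 5 elements.
Since |N(S)| = 5 ≥ |S| = 3, Hall's condition holds for this subset.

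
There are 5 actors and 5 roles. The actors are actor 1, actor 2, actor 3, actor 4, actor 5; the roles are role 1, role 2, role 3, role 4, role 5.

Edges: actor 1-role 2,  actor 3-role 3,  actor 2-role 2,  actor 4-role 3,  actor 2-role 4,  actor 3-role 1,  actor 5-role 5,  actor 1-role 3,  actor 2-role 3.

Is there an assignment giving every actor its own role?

A valid assignment of size 5: actor 1-role 2, actor 2-role 4, actor 3-role 1, actor 4-role 3, actor 5-role 5.
Every actor is matched, so this is a perfect matching.

Yes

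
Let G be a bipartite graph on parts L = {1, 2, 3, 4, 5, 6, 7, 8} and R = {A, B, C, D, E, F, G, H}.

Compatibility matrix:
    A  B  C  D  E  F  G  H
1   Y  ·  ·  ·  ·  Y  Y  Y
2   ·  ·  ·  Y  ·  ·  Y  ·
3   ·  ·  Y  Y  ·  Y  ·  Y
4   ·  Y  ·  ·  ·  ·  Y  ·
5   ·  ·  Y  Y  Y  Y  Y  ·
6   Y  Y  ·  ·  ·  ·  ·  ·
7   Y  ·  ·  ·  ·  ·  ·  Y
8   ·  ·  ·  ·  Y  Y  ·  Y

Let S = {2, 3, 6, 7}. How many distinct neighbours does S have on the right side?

The union of neighbours of {2, 3, 6, 7} is {A, B, C, D, F, G, H}, which has 7 elements.
Since |N(S)| = 7 ≥ |S| = 4, Hall's condition holds for this subset.

7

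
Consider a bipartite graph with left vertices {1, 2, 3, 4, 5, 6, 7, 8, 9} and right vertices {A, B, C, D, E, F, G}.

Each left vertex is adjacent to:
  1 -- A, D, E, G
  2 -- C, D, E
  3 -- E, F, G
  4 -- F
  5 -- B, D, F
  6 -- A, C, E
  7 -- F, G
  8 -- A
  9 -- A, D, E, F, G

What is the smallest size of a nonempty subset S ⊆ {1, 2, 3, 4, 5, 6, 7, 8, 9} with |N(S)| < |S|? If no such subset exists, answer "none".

Take S = {1, 3, 4, 7, 8, 9}. Its neighbourhood is {A, D, E, F, G}, so |N(S)| = 5 < |S| = 6.
Every subset of size less than 6 has at least as many neighbours as members, so 6 is the minimum.

6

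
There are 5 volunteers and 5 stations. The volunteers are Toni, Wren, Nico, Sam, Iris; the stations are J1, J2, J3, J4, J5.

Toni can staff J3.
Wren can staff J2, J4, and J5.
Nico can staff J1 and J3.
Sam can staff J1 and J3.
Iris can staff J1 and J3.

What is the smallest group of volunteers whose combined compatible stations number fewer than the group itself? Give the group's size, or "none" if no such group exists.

3

Take S = {Toni, Nico, Sam}. Its neighbourhood is {J1, J3}, so |N(S)| = 2 < |S| = 3.
Every subset of size less than 3 has at least as many neighbours as members, so 3 is the minimum.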